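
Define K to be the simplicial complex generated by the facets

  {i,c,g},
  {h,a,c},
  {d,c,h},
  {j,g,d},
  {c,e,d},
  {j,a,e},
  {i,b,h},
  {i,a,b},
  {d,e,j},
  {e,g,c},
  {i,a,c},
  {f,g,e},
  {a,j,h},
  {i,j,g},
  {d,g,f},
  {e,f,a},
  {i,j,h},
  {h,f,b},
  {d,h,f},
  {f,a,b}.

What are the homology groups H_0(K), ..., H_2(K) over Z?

H_0 = Z,  H_1 = Z ⊕ Z/2,  H_2 = 0.

We work with the vertex ordering a < b < c < d < e < f < g < h < i < j. The simplices of K, each written with vertices in increasing order, are:

  0-simplices (10): a, b, c, d, e, f, g, h, i, j
  1-simplices (30): ab, ac, ae, af, ah, ai, aj, bf, bh, bi, cd, ce, cg, ch, ci, de, df, dg, dh, dj, ef, eg, ej, fg, fh, gi, gj, hi, hj, ij
  2-simplices (20): abf, abi, ach, aci, aef, aej, ahj, bfh, bhi, cde, cdh, ceg, cgi, dej, dfg, dfh, dgj, efg, gij, hij

giving chain groups C_0 ≅ Z^10, C_1 ≅ Z^30, C_2 ≅ Z^20.

The boundary map ∂_1: C_1 → C_0 maps an edge to its endpoints' difference, ∂[p,q] = q − p.
As a 10×30 matrix over Z this has rank 9, with invariant factors (1,1,1,1,1,1,1,1,1).

∂_2: C_2 → C_1 sends each 2-simplex [p,q,r] to [q,r] − [p,r] + [p,q]. For instance
  ∂gij = ij − gj + gi,
  ∂aef = ef − af + ae.
The 30×20 boundary matrix has rank 20 and Smith normal form diag(1,1,1,1,1,1,1,1,1,1,1,1,1,1,1,1,1,1,1,2).

Computing H_k = (kernel of ∂_k) / (image of ∂_{k+1}):

  H_0: rank C_0 − rank ∂_1 = 10 − 9 = 1, and the invariant factors of ∂_1 are all 1, so H_0 ≅ Z.
  H_1: rank ker ∂_1 − rank ∂_2 = (30 − 9) − 20 = 1, and ∂_2 has invariant factor 2 > 1, so H_1 ≅ Z ⊕ Z/2.
  H_2: rank ker ∂_2 − rank ∂_3 = (20 − 20) − 0 = 0, and there is no ∂_3, so H_2 ≅ 0.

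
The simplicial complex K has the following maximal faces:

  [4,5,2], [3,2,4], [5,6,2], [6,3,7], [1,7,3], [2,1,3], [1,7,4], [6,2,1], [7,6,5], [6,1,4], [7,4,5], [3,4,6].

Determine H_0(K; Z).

Fix the vertex order 1 < 2 < 3 < 4 < 5 < 6 < 7 and write every simplex with vertices in increasing order. Then dim K = 2 and the simplices of K are:

  0-simplices (7): [1], [2], [3], [4], [5], [6], [7]
  1-simplices (18): [1,2], [1,3], [1,4], [1,6], [1,7], [2,3], [2,4], [2,5], [2,6], [3,4], [3,6], [3,7], [4,5], [4,6], [4,7], [5,6], [5,7], [6,7]
  2-simplices (12): [1,2,3], [1,2,6], [1,3,7], [1,4,6], [1,4,7], [2,3,4], [2,4,5], [2,5,6], [3,4,6], [3,6,7], [4,5,7], [5,6,7]

giving chain groups C_0 ≅ Z^7, C_1 ≅ Z^18, C_2 ≅ Z^12.

The boundary map ∂_1: C_1 → C_0 sends each edge [p,q] (with p < q) to q − p.
The 7×18 boundary matrix has rank 6 and Smith normal form diag(1,1,1,1,1,1).

Boundary ∂_2: C_2 → C_1 sends each 2-simplex [p,q,r] to [q,r] − [p,r] + [p,q]. For instance
  ∂[1,2,6] = [2,6] − [1,6] + [1,2],
  ∂[1,4,6] = [4,6] − [1,6] + [1,4].
This gives a 18×12 integer matrix of rank 12; reducing to Smith normal form yields diagonal entries (1,1,1,1,1,1,1,1,1,1,1,2).

Reading off H_k = ker ∂_k / im ∂_{k+1}:

  H_0: rank C_0 − rank ∂_1 = 7 − 6 = 1, and the invariant factors of ∂_1 are all 1, so H_0 ≅ Z.

H_0 ≅ Z.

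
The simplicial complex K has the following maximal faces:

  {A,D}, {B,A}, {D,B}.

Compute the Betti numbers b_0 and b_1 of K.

Fix the vertex order A < B < D and write every simplex with vertices in increasing order. Then dim K = 1 and the simplices of K are:

  0-simplices (3): A, B, D
  1-simplices (3): AB, AD, BD

giving chain groups C_0 ≅ Z^3, C_1 ≅ Z^3.

Boundary ∂_1: C_1 → C_0 is given by ∂[p,q] = [q] − [p]. For instance
  ∂AB = B − A.
The 3×3 boundary matrix has rank 2 and Smith normal form diag(1,1).

Reading off H_k = ker ∂_k / im ∂_{k+1}:

  H_0: rank C_0 − rank ∂_1 = 3 − 2 = 1, and the invariant factors of ∂_1 are all 1, so H_0 = Z.
  H_1: rank ker ∂_1 − rank ∂_2 = (3 − 2) − 0 = 1, and there is no ∂_2, so H_1 = Z.

As a check, the Euler characteristic is 3 − 3 = 0, which agrees with 1 − 1 = 0.

Hence the Betti numbers are b_0 = 1, b_1 = 1.

b_0 = 1, b_1 = 1.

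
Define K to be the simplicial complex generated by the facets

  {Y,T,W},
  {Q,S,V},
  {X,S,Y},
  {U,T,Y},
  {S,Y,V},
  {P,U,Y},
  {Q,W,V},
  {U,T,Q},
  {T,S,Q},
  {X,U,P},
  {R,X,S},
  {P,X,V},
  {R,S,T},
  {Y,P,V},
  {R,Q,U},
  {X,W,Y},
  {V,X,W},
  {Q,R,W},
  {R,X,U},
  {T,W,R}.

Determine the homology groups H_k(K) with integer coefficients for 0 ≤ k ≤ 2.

Take the total order P < Q < R < S < T < U < V < W < X < Y on the vertex set. Then K (dimension 2) consists of the simplices:

  0-simplices (10): P, Q, R, S, T, U, V, W, X, Y
  1-simplices (30): PU, PV, PX, PY, QR, QS, QT, QU, QV, QW, RS, RT, RU, RW, RX, ST, SV, SX, SY, TU, TW, TY, UX, UY, VW, VX, VY, WX, WY, XY
  2-simplices (20): PUX, PUY, PVX, PVY, QRU, QRW, QST, QSV, QTU, QVW, RST, RSX, RTW, RUX, SVY, SXY, TUY, TWY, VWX, WXY

so the chain groups are C_0 ≅ Z^10, C_1 ≅ Z^30, C_2 ≅ Z^20.

The boundary map ∂_1: C_1 → C_0 maps an edge to its endpoints' difference, ∂[p,q] = q − p. For instance
  ∂TW = W − T.
As a 10×30 matrix over Z this has rank 9, with invariant factors (1,1,1,1,1,1,1,1,1).

∂_2: C_2 → C_1 maps a triangle to the signed sum of its edges. For instance
  ∂SVY = VY − SY + SV,
  ∂TWY = WY − TY + TW.
The 30×20 boundary matrix has rank 20 and Smith normal form diag(1,1,1,1,1,1,1,1,1,1,1,1,1,1,1,1,1,1,1,2).

From H_k ≅ ker(∂_k) / im(∂_{k+1}) we obtain:

  H_0: rank C_0 − rank ∂_1 = 10 − 9 = 1, and the invariant factors of ∂_1 are all 1, so H_0 ≅ Z.
  H_1: rank ker ∂_1 − rank ∂_2 = (30 − 9) − 20 = 1, and ∂_2 has invariant factor 2 > 1, so H_1 ≅ Z ⊕ Z/2Z.
  H_2: rank ker ∂_2 − rank ∂_3 = (20 − 20) − 0 = 0, and there is no ∂_3, so H_2 ≅ 0.

As a check, the Euler characteristic is 10 − 30 + 20 = 0, which agrees with 1 − 1 + 0 = 0.

H_0 ≅ Z,  H_1 ≅ Z ⊕ Z/2Z,  H_2 = 0.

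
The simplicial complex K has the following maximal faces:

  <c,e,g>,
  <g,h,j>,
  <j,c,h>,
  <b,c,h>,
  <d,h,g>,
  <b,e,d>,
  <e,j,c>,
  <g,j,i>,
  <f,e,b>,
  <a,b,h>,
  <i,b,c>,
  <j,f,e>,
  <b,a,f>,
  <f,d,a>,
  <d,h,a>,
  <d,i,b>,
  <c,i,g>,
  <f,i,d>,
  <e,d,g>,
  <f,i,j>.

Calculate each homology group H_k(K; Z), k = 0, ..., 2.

We work with the vertex ordering a < b < c < d < e < f < g < h < i < j. The simplices of K, each written with vertices in increasing order, are:

  0-simplices (10): a, b, c, d, e, f, g, h, i, j
  1-simplices (30): ab, ad, af, ah, bc, bd, be, bf, bh, bi, ce, cg, ch, ci, cj, de, df, dg, dh, di, ef, eg, ej, fi, fj, gh, gi, gj, hj, ij
  2-simplices (20): abf, abh, adf, adh, bch, bci, bde, bdi, bef, ceg, cej, cgi, chj, deg, dfi, dgh, efj, fij, ghj, gij

giving chain groups C_0 ≅ Z^10, C_1 ≅ Z^30, C_2 ≅ Z^20.

Boundary ∂_1: C_1 → C_0 is given by ∂[p,q] = [q] − [p]. For instance
  ∂be = e − b.
This gives a 10×30 integer matrix of rank 9; reducing to Smith normal form yields diagonal entries (1,1,1,1,1,1,1,1,1).

Boundary ∂_2: C_2 → C_1 sends each 2-simplex [p,q,r] to [q,r] − [p,r] + [p,q]. For instance
  ∂bdi = di − bi + bd,
  ∂cej = ej − cj + ce.
The resulting 30×20 matrix has rank 20, and its Smith normal form has invariant factors (1,1,1,1,1,1,1,1,1,1,1,1,1,1,1,1,1,1,1,2).

Reading off H_k = ker ∂_k / im ∂_{k+1}:

  H_0: rank C_0 − rank ∂_1 = 10 − 9 = 1, and the invariant factors of ∂_1 are all 1, so H_0 = Z.
  H_1: rank ker ∂_1 − rank ∂_2 = (30 − 9) − 20 = 1, and ∂_2 has invariant factor 2 > 1, so H_1 = Z × Z/2.
  H_2: rank ker ∂_2 − rank ∂_3 = (20 − 20) − 0 = 0, and there is no ∂_3, so H_2 = 0.

H_0 = Z,  H_1 = Z × Z/2,  H_2 = 0.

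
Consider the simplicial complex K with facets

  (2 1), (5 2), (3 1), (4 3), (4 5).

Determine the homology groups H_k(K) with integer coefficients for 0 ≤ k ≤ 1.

K has 5 vertices, 5 edges.
rank ∂_0 = 0, rank ∂_1 = 4 ⇒ b_0 = 5 − 0 − 4 = 1; all invariant factors of ∂_1 are 1 so no torsion. So H_0 ≅ Z.
rank ∂_1 = 4, rank ∂_2 = 0 ⇒ b_1 = 5 − 4 − 0 = 1. So H_1 ≅ Z.

H_0 = Z,  H_1 = Z.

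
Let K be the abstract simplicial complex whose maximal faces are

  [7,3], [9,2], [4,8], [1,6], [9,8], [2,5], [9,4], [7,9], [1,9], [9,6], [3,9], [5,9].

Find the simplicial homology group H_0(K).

H_0 = Z.

Order the vertices as 1 < 2 < 3 < 4 < 5 < 6 < 7 < 8 < 9. Listing each simplex with vertices in this order, K has dimension 1 with simplices:

  0-simplices (9): [1], [2], [3], [4], [5], [6], [7], [8], [9]
  1-simplices (12): [1,6], [1,9], [2,5], [2,9], [3,7], [3,9], [4,8], [4,9], [5,9], [6,9], [7,9], [8,9]

giving chain groups C_0 ≅ Z^9, C_1 ≅ Z^12.

The boundary map ∂_1: C_1 → C_0 maps an edge to its endpoints' difference, ∂[p,q] = q − p. For instance
  ∂[3,7] = [7] − [3].
As a 9×12 matrix over Z this has rank 8, with invariant factors (1,1,1,1,1,1,1,1).

From H_k ≅ ker(∂_k) / im(∂_{k+1}) we obtain:

  H_0: rank C_0 − rank ∂_1 = 9 − 8 = 1, and the invariant factors of ∂_1 are all 1, so H_0 = Z.

(K is a triangulation of a wedge of 4 circles.)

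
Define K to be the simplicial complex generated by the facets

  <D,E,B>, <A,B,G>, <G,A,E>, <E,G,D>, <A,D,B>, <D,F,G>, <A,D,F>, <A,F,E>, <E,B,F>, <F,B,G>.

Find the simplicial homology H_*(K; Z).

H_0 = Z,  H_1 = Z/2Z,  H_2 = 0.

K has 6 vertices, 15 edges, 10 triangles.
rank ∂_0 = 0, rank ∂_1 = 5 ⇒ b_0 = 6 − 0 − 5 = 1; all invariant factors of ∂_1 are 1 so no torsion. So H_0 = Z.
rank ∂_1 = 5, rank ∂_2 = 10 ⇒ b_1 = 15 − 5 − 10 = 0; ∂_2 has invariant factor(s) [2] giving torsion. So H_1 = Z/2Z.
rank ∂_2 = 10, rank ∂_3 = 0 ⇒ b_2 = 10 − 10 − 0 = 0. So H_2 = 0.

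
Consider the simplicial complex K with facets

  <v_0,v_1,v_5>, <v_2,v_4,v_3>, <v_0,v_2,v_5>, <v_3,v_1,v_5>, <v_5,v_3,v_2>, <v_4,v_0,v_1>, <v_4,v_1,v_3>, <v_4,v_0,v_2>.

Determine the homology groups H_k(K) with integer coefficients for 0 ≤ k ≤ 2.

K has 6 vertices, 12 edges, 8 triangles.
rank ∂_0 = 0, rank ∂_1 = 5 ⇒ b_0 = 6 − 0 − 5 = 1; all invariant factors of ∂_1 are 1 so no torsion. So H_0 = Z.
rank ∂_1 = 5, rank ∂_2 = 7 ⇒ b_1 = 12 − 5 − 7 = 0; all invariant factors of ∂_2 are 1 so no torsion. So H_1 = 0.
rank ∂_2 = 7, rank ∂_3 = 0 ⇒ b_2 = 8 − 7 − 0 = 1. So H_2 = Z.

H_0 = Z,  H_1 = 0,  H_2 = Z.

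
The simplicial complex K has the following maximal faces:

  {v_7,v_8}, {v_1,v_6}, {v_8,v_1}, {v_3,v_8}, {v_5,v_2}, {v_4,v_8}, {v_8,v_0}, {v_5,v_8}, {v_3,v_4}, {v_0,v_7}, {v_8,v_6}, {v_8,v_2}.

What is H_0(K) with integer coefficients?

K has 9 vertices, 12 edges.
rank ∂_0 = 0, rank ∂_1 = 8 ⇒ b_0 = 9 − 0 − 8 = 1; all invariant factors of ∂_1 are 1 so no torsion. So H_0 ≅ Z.

H_0 = Z.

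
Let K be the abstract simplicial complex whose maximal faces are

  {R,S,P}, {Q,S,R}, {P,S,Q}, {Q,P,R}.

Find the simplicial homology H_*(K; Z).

H_0 = Z,  H_1 = 0,  H_2 = Z.

Order the vertices as P < Q < R < S. Listing each simplex with vertices in this order, K has dimension 2 with simplices:

  0-simplices (4): P, Q, R, S
  1-simplices (6): PQ, PR, PS, QR, QS, RS
  2-simplices (4): PQR, PQS, PRS, QRS

giving chain groups C_0 ≅ Z^4, C_1 ≅ Z^6, C_2 ≅ Z^4.

Boundary ∂_1: C_1 → C_0 sends each edge [p,q] (with p < q) to q − p. For instance
  ∂RS = S − R.
This gives a 4×6 integer matrix of rank 3; reducing to Smith normal form yields diagonal entries (1,1,1).

Boundary ∂_2: C_2 → C_1 acts by ∂[p,q,r] = [q,r] − [p,r] + [p,q]. For instance
  ∂PQS = QS − PS + PQ,
  ∂QRS = RS − QS + QR.
The 6×4 boundary matrix has rank 3 and Smith normal form diag(1,1,1).

Computing H_k = (kernel of ∂_k) / (image of ∂_{k+1}):

  H_0: rank C_0 − rank ∂_1 = 4 − 3 = 1, and the invariant factors of ∂_1 are all 1, so H_0 = Z.
  H_1: rank ker ∂_1 − rank ∂_2 = (6 − 3) − 3 = 0, and the invariant factors of ∂_2 are all 1, so H_1 = 0.
  H_2: rank ker ∂_2 − rank ∂_3 = (4 − 3) − 0 = 1, and there is no ∂_3, so H_2 = Z.

As a check, the Euler characteristic is 4 − 6 + 4 = 2, which agrees with 1 − 0 + 1 = 2.
(K is a triangulation of the 2-sphere S^2.)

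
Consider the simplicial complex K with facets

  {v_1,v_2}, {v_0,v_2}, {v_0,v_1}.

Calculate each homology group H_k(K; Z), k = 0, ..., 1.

Order the vertices as v_0 < v_1 < v_2. Listing each simplex with vertices in this order, K has dimension 1 with simplices:

  0-simplices (3): [v_0], [v_1], [v_2]
  1-simplices (3): [v_0,v_1], [v_0,v_2], [v_1,v_2]

so the chain groups are C_0 ≅ Z^3, C_1 ≅ Z^3.

Boundary ∂_1: C_1 → C_0 sends each edge [p,q] (with p < q) to q − p. For instance
  ∂[v_1,v_2] = [v_2] − [v_1].
This gives a 3×3 integer matrix of rank 2; reducing to Smith normal form yields diagonal entries (1,1).

From H_k ≅ ker(∂_k) / im(∂_{k+1}) we obtain:

  H_0: rank C_0 − rank ∂_1 = 3 − 2 = 1, and the invariant factors of ∂_1 are all 1, so H_0 = Z.
  H_1: rank ker ∂_1 − rank ∂_2 = (3 − 2) − 0 = 1, and there is no ∂_2, so H_1 = Z.

H_0 ≅ Z,  H_1 ≅ Z.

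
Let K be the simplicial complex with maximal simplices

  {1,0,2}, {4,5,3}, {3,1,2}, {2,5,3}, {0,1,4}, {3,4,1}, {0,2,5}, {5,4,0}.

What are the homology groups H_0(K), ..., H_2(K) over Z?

H_0 = Z,  H_1 = 0,  H_2 = Z.

Fix the vertex order 0 < 1 < 2 < 3 < 4 < 5 and write every simplex with vertices in increasing order. Then dim K = 2 and the simplices of K are:

  0-simplices (6): [0], [1], [2], [3], [4], [5]
  1-simplices (12): [0,1], [0,2], [0,4], [0,5], [1,2], [1,3], [1,4], [2,3], [2,5], [3,4], [3,5], [4,5]
  2-simplices (8): [0,1,2], [0,1,4], [0,2,5], [0,4,5], [1,2,3], [1,3,4], [2,3,5], [3,4,5]

Hence C_0 ≅ Z^6, C_1 ≅ Z^12, C_2 ≅ Z^8.

Boundary ∂_1: C_1 → C_0 maps an edge to its endpoints' difference, ∂[p,q] = q − p. For instance
  ∂[3,5] = [5] − [3].
The 6×12 boundary matrix has rank 5 and Smith normal form diag(1,1,1,1,1).

Boundary ∂_2: C_2 → C_1 acts by ∂[p,q,r] = [q,r] − [p,r] + [p,q]. For instance
  ∂[0,4,5] = [4,5] − [0,5] + [0,4],
  ∂[1,3,4] = [3,4] − [1,4] + [1,3].
The 12×8 boundary matrix has rank 7 and Smith normal form diag(1,1,1,1,1,1,1).

From H_k ≅ ker(∂_k) / im(∂_{k+1}) we obtain:

  H_0: rank C_0 − rank ∂_1 = 6 − 5 = 1, and the invariant factors of ∂_1 are all 1, so H_0 = Z.
  H_1: rank ker ∂_1 − rank ∂_2 = (12 − 5) − 7 = 0, and the invariant factors of ∂_2 are all 1, so H_1 = 0.
  H_2: rank ker ∂_2 − rank ∂_3 = (8 − 7) − 0 = 1, and there is no ∂_3, so H_2 = Z.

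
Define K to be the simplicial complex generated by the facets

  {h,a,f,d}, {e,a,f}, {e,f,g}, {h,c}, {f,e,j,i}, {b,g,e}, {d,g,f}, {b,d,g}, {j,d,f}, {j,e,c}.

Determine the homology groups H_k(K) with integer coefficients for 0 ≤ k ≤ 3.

H_0 = Z,  H_1 = Z,  H_2 = 0,  H_3 = 0.

K has 10 vertices, 23 edges, 15 triangles, 2 3-simplices.
rank ∂_0 = 0, rank ∂_1 = 9 ⇒ b_0 = 10 − 0 − 9 = 1; all invariant factors of ∂_1 are 1 so no torsion. So H_0 = Z.
rank ∂_1 = 9, rank ∂_2 = 13 ⇒ b_1 = 23 − 9 − 13 = 1; all invariant factors of ∂_2 are 1 so no torsion. So H_1 = Z.
rank ∂_2 = 13, rank ∂_3 = 2 ⇒ b_2 = 15 − 13 − 2 = 0; all invariant factors of ∂_3 are 1 so no torsion. So H_2 = 0.
rank ∂_3 = 2, rank ∂_4 = 0 ⇒ b_3 = 2 − 2 − 0 = 0. So H_3 = 0.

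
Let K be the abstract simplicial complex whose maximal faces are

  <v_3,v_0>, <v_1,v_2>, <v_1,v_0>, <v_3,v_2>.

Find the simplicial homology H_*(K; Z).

H_0 ≅ Z,  H_1 ≅ Z.

K has 4 vertices, 4 edges.
rank ∂_0 = 0, rank ∂_1 = 3 ⇒ b_0 = 4 − 0 − 3 = 1; all invariant factors of ∂_1 are 1 so no torsion. So H_0 = Z.
rank ∂_1 = 3, rank ∂_2 = 0 ⇒ b_1 = 4 − 3 − 0 = 1. So H_1 = Z.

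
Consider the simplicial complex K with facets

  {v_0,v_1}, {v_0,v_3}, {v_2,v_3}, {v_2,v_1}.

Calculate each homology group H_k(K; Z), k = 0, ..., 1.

We work with the vertex ordering v_0 < v_1 < v_2 < v_3. The simplices of K, each written with vertices in increasing order, are:

  0-simplices (4): [v_0], [v_1], [v_2], [v_3]
  1-simplices (4): [v_0,v_1], [v_0,v_3], [v_1,v_2], [v_2,v_3]

so the chain groups are C_0 ≅ Z^4, C_1 ≅ Z^4.

∂_1: C_1 → C_0 maps an edge to its endpoints' difference, ∂[p,q] = q − p. For instance
  ∂[v_0,v_3] = [v_3] − [v_0].
As a 4×4 matrix over Z this has rank 3, with invariant factors (1,1,1).

Now H_k = ker ∂_k / im ∂_{k+1}, so:

  H_0: rank C_0 − rank ∂_1 = 4 − 3 = 1, and the invariant factors of ∂_1 are all 1, so H_0 = Z.
  H_1: rank ker ∂_1 − rank ∂_2 = (4 − 3) − 0 = 1, and there is no ∂_2, so H_1 = Z.

H_0 = Z,  H_1 = Z.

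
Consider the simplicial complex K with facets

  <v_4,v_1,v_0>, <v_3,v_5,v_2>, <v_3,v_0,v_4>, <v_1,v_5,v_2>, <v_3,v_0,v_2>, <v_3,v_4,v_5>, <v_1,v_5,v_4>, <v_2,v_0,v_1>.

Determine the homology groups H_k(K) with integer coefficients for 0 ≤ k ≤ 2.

We work with the vertex ordering v_0 < v_1 < v_2 < v_3 < v_4 < v_5. The simplices of K, each written with vertices in increasing order, are:

  0-simplices (6): [v_0], [v_1], [v_2], [v_3], [v_4], [v_5]
  1-simplices (12): [v_0,v_1], [v_0,v_2], [v_0,v_3], [v_0,v_4], [v_1,v_2], [v_1,v_4], [v_1,v_5], [v_2,v_3], [v_2,v_5], [v_3,v_4], [v_3,v_5], [v_4,v_5]
  2-simplices (8): [v_0,v_1,v_2], [v_0,v_1,v_4], [v_0,v_2,v_3], [v_0,v_3,v_4], [v_1,v_2,v_5], [v_1,v_4,v_5], [v_2,v_3,v_5], [v_3,v_4,v_5]

so the chain groups are C_0 ≅ Z^6, C_1 ≅ Z^12, C_2 ≅ Z^8.

The boundary map ∂_1: C_1 → C_0 maps an edge to its endpoints' difference, ∂[p,q] = q − p. For instance
  ∂[v_0,v_1] = [v_1] − [v_0].
The 6×12 boundary matrix has rank 5 and Smith normal form diag(1,1,1,1,1).

The boundary map ∂_2: C_2 → C_1 sends each 2-simplex [p,q,r] to [q,r] − [p,r] + [p,q]. For instance
  ∂[v_3,v_4,v_5] = [v_4,v_5] − [v_3,v_5] + [v_3,v_4],
  ∂[v_0,v_1,v_4] = [v_1,v_4] − [v_0,v_4] + [v_0,v_1].
As a 12×8 matrix over Z this has rank 7, with invariant factors (1,1,1,1,1,1,1).

From H_k ≅ ker(∂_k) / im(∂_{k+1}) we obtain:

  H_0: rank C_0 − rank ∂_1 = 6 − 5 = 1, and the invariant factors of ∂_1 are all 1, so H_0 ≅ Z.
  H_1: rank ker ∂_1 − rank ∂_2 = (12 − 5) − 7 = 0, and the invariant factors of ∂_2 are all 1, so H_1 ≅ 0.
  H_2: rank ker ∂_2 − rank ∂_3 = (8 − 7) − 0 = 1, and there is no ∂_3, so H_2 ≅ Z.

As a check, the Euler characteristic is 6 − 12 + 8 = 2, which agrees with 1 − 0 + 1 = 2.

H_0 = Z,  H_1 = 0,  H_2 = Z.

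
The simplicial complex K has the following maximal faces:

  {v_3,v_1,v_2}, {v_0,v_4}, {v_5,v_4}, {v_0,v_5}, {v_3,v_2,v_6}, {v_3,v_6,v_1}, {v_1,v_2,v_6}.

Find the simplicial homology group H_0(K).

Order the vertices as v_0 < v_1 < v_2 < v_3 < v_4 < v_5 < v_6. Listing each simplex with vertices in this order, K has dimension 2 with simplices:

  0-simplices (7): [v_0], [v_1], [v_2], [v_3], [v_4], [v_5], [v_6]
  1-simplices (9): [v_0,v_4], [v_0,v_5], [v_1,v_2], [v_1,v_3], [v_1,v_6], [v_2,v_3], [v_2,v_6], [v_3,v_6], [v_4,v_5]
  2-simplices (4): [v_1,v_2,v_3], [v_1,v_2,v_6], [v_1,v_3,v_6], [v_2,v_3,v_6]

Hence C_0 ≅ Z^7, C_1 ≅ Z^9, C_2 ≅ Z^4.

∂_1: C_1 → C_0 maps an edge to its endpoints' difference, ∂[p,q] = q − p. For instance
  ∂[v_0,v_4] = [v_4] − [v_0].
This gives a 7×9 integer matrix of rank 5; reducing to Smith normal form yields diagonal entries (1,1,1,1,1).

Boundary ∂_2: C_2 → C_1 maps a triangle to the signed sum of its edges. For instance
  ∂[v_1,v_2,v_3] = [v_2,v_3] − [v_1,v_3] + [v_1,v_2],
  ∂[v_1,v_3,v_6] = [v_3,v_6] − [v_1,v_6] + [v_1,v_3].
The 9×4 boundary matrix has rank 3 and Smith normal form diag(1,1,1).

Reading off H_k = ker ∂_k / im ∂_{k+1}:

  H_0: rank C_0 − rank ∂_1 = 7 − 5 = 2, and the invariant factors of ∂_1 are all 1, so H_0 = Z^2.

H_0 = Z^2.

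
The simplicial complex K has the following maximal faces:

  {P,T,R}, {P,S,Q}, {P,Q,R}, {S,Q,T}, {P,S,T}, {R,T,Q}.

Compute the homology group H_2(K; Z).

H_2 ≅ Z.

K has 5 vertices, 9 edges, 6 triangles.
rank ∂_2 = 5, rank ∂_3 = 0 ⇒ b_2 = 6 − 5 − 0 = 1. So H_2 ≅ Z.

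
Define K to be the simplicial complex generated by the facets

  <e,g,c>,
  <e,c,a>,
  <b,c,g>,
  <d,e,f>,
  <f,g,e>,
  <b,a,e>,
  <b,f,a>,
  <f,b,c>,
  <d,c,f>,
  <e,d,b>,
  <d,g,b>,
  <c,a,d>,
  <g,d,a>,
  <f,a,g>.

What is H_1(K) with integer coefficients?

Fix the vertex order a < b < c < d < e < f < g and write every simplex with vertices in increasing order. Then dim K = 2 and the simplices of K are:

  0-simplices (7): a, b, c, d, e, f, g
  1-simplices (21): ab, ac, ad, ae, af, ag, bc, bd, be, bf, bg, cd, ce, cf, cg, de, df, dg, ef, eg, fg
  2-simplices (14): abe, abf, acd, ace, adg, afg, bcf, bcg, bde, bdg, cdf, ceg, def, efg

Hence C_0 ≅ Z^7, C_1 ≅ Z^21, C_2 ≅ Z^14.

Boundary ∂_1: C_1 → C_0 sends each edge [p,q] (with p < q) to q − p.
This gives a 7×21 integer matrix of rank 6; reducing to Smith normal form yields diagonal entries (1,1,1,1,1,1).

∂_2: C_2 → C_1 acts by ∂[p,q,r] = [q,r] − [p,r] + [p,q]. For instance
  ∂afg = fg − ag + af,
  ∂acd = cd − ad + ac.
The resulting 21×14 matrix has rank 13, and its Smith normal form has invariant factors (1,1,1,1,1,1,1,1,1,1,1,1,1).

Reading off H_k = ker ∂_k / im ∂_{k+1}:

  H_1: rank ker ∂_1 − rank ∂_2 = (21 − 6) − 13 = 2, and the invariant factors of ∂_2 are all 1, so H_1 ≅ Z^2.

H_1 = Z^2.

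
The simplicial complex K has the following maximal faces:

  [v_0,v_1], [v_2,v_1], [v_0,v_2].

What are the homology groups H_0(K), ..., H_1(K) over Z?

H_0 = Z,  H_1 = Z.

Take the total order v_0 < v_1 < v_2 on the vertex set. Then K (dimension 1) consists of the simplices:

  0-simplices (3): [v_0], [v_1], [v_2]
  1-simplices (3): [v_0,v_1], [v_0,v_2], [v_1,v_2]

giving chain groups C_0 ≅ Z^3, C_1 ≅ Z^3.

∂_1: C_1 → C_0 is given by ∂[p,q] = [q] − [p]. For instance
  ∂[v_0,v_2] = [v_2] − [v_0].
As a 3×3 matrix over Z this has rank 2, with invariant factors (1,1).

Computing H_k = (kernel of ∂_k) / (image of ∂_{k+1}):

  H_0: rank C_0 − rank ∂_1 = 3 − 2 = 1, and the invariant factors of ∂_1 are all 1, so H_0 = Z.
  H_1: rank ker ∂_1 − rank ∂_2 = (3 − 2) − 0 = 1, and there is no ∂_2, so H_1 = Z.

As a check, the Euler characteristic is 3 − 3 = 0, which agrees with 1 − 1 = 0.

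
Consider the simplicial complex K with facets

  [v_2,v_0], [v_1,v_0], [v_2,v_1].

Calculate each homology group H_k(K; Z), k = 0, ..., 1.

H_0 = Z,  H_1 = Z.

K has 3 vertices, 3 edges.
rank ∂_0 = 0, rank ∂_1 = 2 ⇒ b_0 = 3 − 0 − 2 = 1; all invariant factors of ∂_1 are 1 so no torsion. So H_0 ≅ Z.
rank ∂_1 = 2, rank ∂_2 = 0 ⇒ b_1 = 3 − 2 − 0 = 1. So H_1 ≅ Z.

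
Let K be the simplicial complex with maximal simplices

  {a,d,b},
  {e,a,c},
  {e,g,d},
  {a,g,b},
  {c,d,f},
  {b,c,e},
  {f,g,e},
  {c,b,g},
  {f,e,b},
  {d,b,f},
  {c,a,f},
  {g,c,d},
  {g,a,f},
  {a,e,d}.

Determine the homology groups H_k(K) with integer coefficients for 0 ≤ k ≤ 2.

We work with the vertex ordering a < b < c < d < e < f < g. The simplices of K, each written with vertices in increasing order, are:

  0-simplices (7): a, b, c, d, e, f, g
  1-simplices (21): ab, ac, ad, ae, af, ag, bc, bd, be, bf, bg, cd, ce, cf, cg, de, df, dg, ef, eg, fg
  2-simplices (14): abd, abg, ace, acf, ade, afg, bce, bcg, bdf, bef, cdf, cdg, deg, efg

Hence C_0 ≅ Z^7, C_1 ≅ Z^21, C_2 ≅ Z^14.

The boundary map ∂_1: C_1 → C_0 maps an edge to its endpoints' difference, ∂[p,q] = q − p. For instance
  ∂ag = g − a.
The 7×21 boundary matrix has rank 6 and Smith normal form diag(1,1,1,1,1,1).

∂_2: C_2 → C_1 maps a triangle to the signed sum of its edges. For instance
  ∂efg = fg − eg + ef,
  ∂deg = eg − dg + de.
As a 21×14 matrix over Z this has rank 13, with invariant factors (1,1,1,1,1,1,1,1,1,1,1,1,1).

Computing H_k = (kernel of ∂_k) / (image of ∂_{k+1}):

  H_0: rank C_0 − rank ∂_1 = 7 − 6 = 1, and the invariant factors of ∂_1 are all 1, so H_0 = Z.
  H_1: rank ker ∂_1 − rank ∂_2 = (21 − 6) − 13 = 2, and the invariant factors of ∂_2 are all 1, so H_1 = Z^2.
  H_2: rank ker ∂_2 − rank ∂_3 = (14 − 13) − 0 = 1, and there is no ∂_3, so H_2 = Z.

(K is a triangulation of the torus T^2.)

H_0 = Z,  H_1 = Z^2,  H_2 = Z.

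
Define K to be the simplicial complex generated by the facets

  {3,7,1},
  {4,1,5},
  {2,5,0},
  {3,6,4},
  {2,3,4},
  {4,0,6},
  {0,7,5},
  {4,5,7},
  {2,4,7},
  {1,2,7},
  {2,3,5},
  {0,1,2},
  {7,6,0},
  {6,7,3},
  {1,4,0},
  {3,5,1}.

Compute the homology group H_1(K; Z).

K has 8 vertices, 24 edges, 16 triangles.
rank ∂_1 = 7, rank ∂_2 = 15 ⇒ b_1 = 24 − 7 − 15 = 2; all invariant factors of ∂_2 are 1 so no torsion. So H_1 ≅ Z^2.

H_1 = Z^2.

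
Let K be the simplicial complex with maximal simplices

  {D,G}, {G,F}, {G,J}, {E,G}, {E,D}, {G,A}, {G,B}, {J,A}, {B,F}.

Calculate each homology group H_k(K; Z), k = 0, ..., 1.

H_0 ≅ Z,  H_1 ≅ Z^3.

Order the vertices as A < B < D < E < F < G < J. Listing each simplex with vertices in this order, K has dimension 1 with simplices:

  0-simplices (7): A, B, D, E, F, G, J
  1-simplices (9): AG, AJ, BF, BG, DE, DG, EG, FG, GJ

Hence C_0 ≅ Z^7, C_1 ≅ Z^9.

Boundary ∂_1: C_1 → C_0 sends each edge [p,q] (with p < q) to q − p. For instance
  ∂DG = G − D.
As a 7×9 matrix over Z this has rank 6, with invariant factors (1,1,1,1,1,1).

Reading off H_k = ker ∂_k / im ∂_{k+1}:

  H_0: rank C_0 − rank ∂_1 = 7 − 6 = 1, and the invariant factors of ∂_1 are all 1, so H_0 ≅ Z.
  H_1: rank ker ∂_1 − rank ∂_2 = (9 − 6) − 0 = 3, and there is no ∂_2, so H_1 ≅ Z^3.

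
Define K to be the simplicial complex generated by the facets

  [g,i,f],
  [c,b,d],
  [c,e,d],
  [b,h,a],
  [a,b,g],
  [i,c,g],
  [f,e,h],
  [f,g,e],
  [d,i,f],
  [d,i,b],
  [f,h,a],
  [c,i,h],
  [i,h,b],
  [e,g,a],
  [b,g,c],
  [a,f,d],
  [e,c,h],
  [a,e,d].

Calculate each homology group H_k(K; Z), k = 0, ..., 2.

K has 9 vertices, 27 edges, 18 triangles.
rank ∂_0 = 0, rank ∂_1 = 8 ⇒ b_0 = 9 − 0 − 8 = 1; all invariant factors of ∂_1 are 1 so no torsion. So H_0 ≅ Z.
rank ∂_1 = 8, rank ∂_2 = 18 ⇒ b_1 = 27 − 8 − 18 = 1; ∂_2 has invariant factor(s) [2] giving torsion. So H_1 ≅ Z ⊕ Z/2Z.
rank ∂_2 = 18, rank ∂_3 = 0 ⇒ b_2 = 18 − 18 − 0 = 0. So H_2 ≅ 0.

H_0 = Z,  H_1 = Z ⊕ Z/2Z,  H_2 = 0.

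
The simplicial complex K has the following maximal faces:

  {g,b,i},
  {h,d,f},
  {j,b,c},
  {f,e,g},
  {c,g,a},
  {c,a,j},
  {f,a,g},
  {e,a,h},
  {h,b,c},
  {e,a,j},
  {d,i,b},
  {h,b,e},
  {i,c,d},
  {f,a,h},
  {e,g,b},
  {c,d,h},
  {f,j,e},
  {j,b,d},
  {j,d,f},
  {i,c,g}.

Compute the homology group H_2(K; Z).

Take the total order a < b < c < d < e < f < g < h < i < j on the vertex set. Then K (dimension 2) consists of the simplices:

  0-simplices (10): a, b, c, d, e, f, g, h, i, j
  1-simplices (30): ac, ae, af, ag, ah, aj, bc, bd, be, bg, bh, bi, bj, cd, cg, ch, ci, cj, df, dh, di, dj, ef, eg, eh, ej, fg, fh, fj, gi
  2-simplices (20): acg, acj, aeh, aej, afg, afh, bch, bcj, bdi, bdj, beg, beh, bgi, cdh, cdi, cgi, dfh, dfj, efg, efj

Hence C_0 ≅ Z^10, C_1 ≅ Z^30, C_2 ≅ Z^20.

The boundary map ∂_1: C_1 → C_0 is given by ∂[p,q] = [q] − [p].
This gives a 10×30 integer matrix of rank 9; reducing to Smith normal form yields diagonal entries (1,1,1,1,1,1,1,1,1).

The boundary map ∂_2: C_2 → C_1 acts by ∂[p,q,r] = [q,r] − [p,r] + [p,q]. For instance
  ∂aej = ej − aj + ae,
  ∂afh = fh − ah + af.
The 30×20 boundary matrix has rank 20 and Smith normal form diag(1,1,1,1,1,1,1,1,1,1,1,1,1,1,1,1,1,1,1,2).

Now H_k = ker ∂_k / im ∂_{k+1}, so:

  H_2: rank ker ∂_2 − rank ∂_3 = (20 − 20) − 0 = 0, and there is no ∂_3, so H_2 ≅ 0.

H_2 ≅ 0.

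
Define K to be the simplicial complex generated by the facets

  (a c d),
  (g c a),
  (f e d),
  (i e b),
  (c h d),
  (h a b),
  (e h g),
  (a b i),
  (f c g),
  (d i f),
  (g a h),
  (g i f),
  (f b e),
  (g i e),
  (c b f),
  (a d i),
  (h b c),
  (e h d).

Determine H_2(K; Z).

H_2 ≅ 0.

Fix the vertex order a < b < c < d < e < f < g < h < i and write every simplex with vertices in increasing order. Then dim K = 2 and the simplices of K are:

  0-simplices (9): a, b, c, d, e, f, g, h, i
  1-simplices (27): ab, ac, ad, ag, ah, ai, bc, be, bf, bh, bi, cd, cf, cg, ch, de, df, dh, di, ef, eg, eh, ei, fg, fi, gh, gi
  2-simplices (18): abh, abi, acd, acg, adi, agh, bcf, bch, bef, bei, cdh, cfg, def, deh, dfi, egh, egi, fgi

Hence C_0 ≅ Z^9, C_1 ≅ Z^27, C_2 ≅ Z^18.

The boundary map ∂_1: C_1 → C_0 is given by ∂[p,q] = [q] − [p].
This gives a 9×27 integer matrix of rank 8; reducing to Smith normal form yields diagonal entries (1,1,1,1,1,1,1,1).

Boundary ∂_2: C_2 → C_1 maps a triangle to the signed sum of its edges. For instance
  ∂dfi = fi − di + df,
  ∂abh = bh − ah + ab.
The 27×18 boundary matrix has rank 18 and Smith normal form diag(1,1,1,1,1,1,1,1,1,1,1,1,1,1,1,1,1,2).

Reading off H_k = ker ∂_k / im ∂_{k+1}:

  H_2: rank ker ∂_2 − rank ∂_3 = (18 − 18) − 0 = 0, and there is no ∂_3, so H_2 = 0.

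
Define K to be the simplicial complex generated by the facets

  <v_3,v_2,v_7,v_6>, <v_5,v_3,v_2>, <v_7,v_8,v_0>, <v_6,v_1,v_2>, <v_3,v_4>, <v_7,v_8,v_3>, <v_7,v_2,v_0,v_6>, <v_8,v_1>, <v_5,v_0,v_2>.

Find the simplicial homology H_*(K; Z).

H_0 = Z,  H_1 = Z,  H_2 = 0,  H_3 = 0.

Fix the vertex order v_0 < v_1 < v_2 < v_3 < v_4 < v_5 < v_6 < v_7 < v_8 and write every simplex with vertices in increasing order. Then dim K = 3 and the simplices of K are:

  0-simplices (9): [v_0], [v_1], [v_2], [v_3], [v_4], [v_5], [v_6], [v_7], [v_8]
  1-simplices (19): (19 of them)
  2-simplices (12): (12 of them)
  3-simplices (2): [v_0,v_2,v_6,v_7], [v_2,v_3,v_6,v_7]

Hence C_0 ≅ Z^9, C_1 ≅ Z^19, C_2 ≅ Z^12, C_3 ≅ Z^2.

∂_1: C_1 → C_0 is given by ∂[p,q] = [q] − [p]. For instance
  ∂[v_0,v_2] = [v_2] − [v_0].
As a 9×19 matrix over Z this has rank 8, with invariant factors (1,1,1,1,1,1,1,1).

The boundary map ∂_2: C_2 → C_1 acts by ∂[p,q,r] = [q,r] − [p,r] + [p,q]. For instance
  ∂[v_2,v_3,v_6] = [v_3,v_6] − [v_2,v_6] + [v_2,v_3],
  ∂[v_3,v_6,v_7] = [v_6,v_7] − [v_3,v_7] + [v_3,v_6].
The 19×12 boundary matrix has rank 10 and Smith normal form diag(1,1,1,1,1,1,1,1,1,1).

∂_3: C_3 → C_2 sends each 3-simplex σ to the alternating sum Σ_i (−1)^i (σ with its i-th vertex removed). For instance
  ∂[v_2,v_3,v_6,v_7] = [v_3,v_6,v_7] − [v_2,v_6,v_7] + [v_2,v_3,v_7] − [v_2,v_3,v_6],
  ∂[v_0,v_2,v_6,v_7] = [v_2,v_6,v_7] − [v_0,v_6,v_7] + [v_0,v_2,v_7] − [v_0,v_2,v_6].
This gives a 12×2 integer matrix of rank 2; reducing to Smith normal form yields diagonal entries (1,1).

Now H_k = ker ∂_k / im ∂_{k+1}, so:

  H_0: rank C_0 − rank ∂_1 = 9 − 8 = 1, and the invariant factors of ∂_1 are all 1, so H_0 = Z.
  H_1: rank ker ∂_1 − rank ∂_2 = (19 − 8) − 10 = 1, and the invariant factors of ∂_2 are all 1, so H_1 = Z.
  H_2: rank ker ∂_2 − rank ∂_3 = (12 − 10) − 2 = 0, and the invariant factors of ∂_3 are all 1, so H_2 = 0.
  H_3: rank ker ∂_3 − rank ∂_4 = (2 − 2) − 0 = 0, and there is no ∂_4, so H_3 = 0.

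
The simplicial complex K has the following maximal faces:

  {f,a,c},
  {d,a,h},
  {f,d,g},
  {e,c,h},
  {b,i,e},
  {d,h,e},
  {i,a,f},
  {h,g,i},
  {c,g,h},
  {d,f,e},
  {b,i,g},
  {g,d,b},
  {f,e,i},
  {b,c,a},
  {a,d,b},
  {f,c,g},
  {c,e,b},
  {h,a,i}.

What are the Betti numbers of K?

b_0 = 1, b_1 = 2, b_2 = 1.

Take the total order a < b < c < d < e < f < g < h < i on the vertex set. Then K (dimension 2) consists of the simplices:

  0-simplices (9): a, b, c, d, e, f, g, h, i
  1-simplices (27): ab, ac, ad, af, ah, ai, bc, bd, be, bg, bi, ce, cf, cg, ch, de, df, dg, dh, ef, eh, ei, fg, fi, gh, gi, hi
  2-simplices (18): abc, abd, acf, adh, afi, ahi, bce, bdg, bei, bgi, ceh, cfg, cgh, def, deh, dfg, efi, ghi

so the chain groups are C_0 ≅ Z^9, C_1 ≅ Z^27, C_2 ≅ Z^18.

The boundary map ∂_1: C_1 → C_0 is given by ∂[p,q] = [q] − [p].
This gives a 9×27 integer matrix of rank 8; reducing to Smith normal form yields diagonal entries (1,1,1,1,1,1,1,1).

Boundary ∂_2: C_2 → C_1 sends each 2-simplex [p,q,r] to [q,r] − [p,r] + [p,q]. For instance
  ∂afi = fi − ai + af,
  ∂bgi = gi − bi + bg.
The 27×18 boundary matrix has rank 17 and Smith normal form diag(1,1,1,1,1,1,1,1,1,1,1,1,1,1,1,1,1).

From H_k ≅ ker(∂_k) / im(∂_{k+1}) we obtain:

  H_0: rank C_0 − rank ∂_1 = 9 − 8 = 1, and the invariant factors of ∂_1 are all 1, so H_0 = Z.
  H_1: rank ker ∂_1 − rank ∂_2 = (27 − 8) − 17 = 2, and the invariant factors of ∂_2 are all 1, so H_1 = Z^2.
  H_2: rank ker ∂_2 − rank ∂_3 = (18 − 17) − 0 = 1, and there is no ∂_3, so H_2 = Z.

As a check, the Euler characteristic is 9 − 27 + 18 = 0, which agrees with 1 − 2 + 1 = 0.

Hence the Betti numbers are b_0 = 1, b_1 = 2, b_2 = 1.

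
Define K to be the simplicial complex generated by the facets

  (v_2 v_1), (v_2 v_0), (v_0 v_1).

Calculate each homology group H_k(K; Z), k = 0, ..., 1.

K has 3 vertices, 3 edges.
rank ∂_0 = 0, rank ∂_1 = 2 ⇒ b_0 = 3 − 0 − 2 = 1; all invariant factors of ∂_1 are 1 so no torsion. So H_0 = Z.
rank ∂_1 = 2, rank ∂_2 = 0 ⇒ b_1 = 3 − 2 − 0 = 1. So H_1 = Z.

H_0 ≅ Z,  H_1 ≅ Z.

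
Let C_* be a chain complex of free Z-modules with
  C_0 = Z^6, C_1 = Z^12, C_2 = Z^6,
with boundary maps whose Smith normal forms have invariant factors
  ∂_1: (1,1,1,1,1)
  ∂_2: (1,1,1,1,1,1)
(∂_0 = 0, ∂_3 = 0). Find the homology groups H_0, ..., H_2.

H_0: b_0 = 6 − 0 − 5 = 1; torsion from ∂_1 factors > 1: none. So H_0 = Z.
H_1: b_1 = 12 − 5 − 6 = 1; torsion from ∂_2 factors > 1: none. So H_1 = Z.
H_2: b_2 = 6 − 6 − 0 = 0; torsion from ∂_3 factors > 1: none. So H_2 = 0.

H_0 = Z,  H_1 = Z,  H_2 = 0.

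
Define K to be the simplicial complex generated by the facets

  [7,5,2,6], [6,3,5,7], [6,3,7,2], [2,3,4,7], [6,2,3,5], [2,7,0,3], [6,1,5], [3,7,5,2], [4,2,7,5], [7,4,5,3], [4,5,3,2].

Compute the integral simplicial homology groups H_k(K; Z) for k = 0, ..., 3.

Take the total order 0 < 1 < 2 < 3 < 4 < 5 < 6 < 7 on the vertex set. Then K (dimension 3) consists of the simplices:

  0-simplices (8): [0], [1], [2], [3], [4], [5], [6], [7]
  1-simplices (19): [0,2], [0,3], [0,7], [1,5], [1,6], [2,3], [2,4], [2,5], [2,6], [2,7], [3,4], [3,5], [3,6], [3,7], [4,5], [4,7], [5,6], [5,7], [6,7]
  2-simplices (20): (20 of them)
  3-simplices (10): [0,2,3,7], [2,3,4,5], [2,3,4,7], [2,3,5,6], [2,3,5,7], [2,3,6,7], [2,4,5,7], [2,5,6,7], [3,4,5,7], [3,5,6,7]

Hence C_0 ≅ Z^8, C_1 ≅ Z^19, C_2 ≅ Z^20, C_3 ≅ Z^10.

Boundary ∂_1: C_1 → C_0 is given by ∂[p,q] = [q] − [p]. For instance
  ∂[4,7] = [7] − [4].
As a 8×19 matrix over Z this has rank 7, with invariant factors (1,1,1,1,1,1,1).

The boundary map ∂_2: C_2 → C_1 maps a triangle to the signed sum of its edges. For instance
  ∂[2,5,7] = [5,7] − [2,7] + [2,5],
  ∂[2,5,6] = [5,6] − [2,6] + [2,5].
This gives a 19×20 integer matrix of rank 12; reducing to Smith normal form yields diagonal entries (1,1,1,1,1,1,1,1,1,1,1,1).

∂_3: C_3 → C_2 sends each 3-simplex σ to the alternating sum Σ_i (−1)^i (σ with its i-th vertex removed). For instance
  ∂[2,3,6,7] = [3,6,7] − [2,6,7] + [2,3,7] − [2,3,6],
  ∂[3,5,6,7] = [5,6,7] − [3,6,7] + [3,5,7] − [3,5,6].
The 20×10 boundary matrix has rank 8 and Smith normal form diag(1,1,1,1,1,1,1,1).

From H_k ≅ ker(∂_k) / im(∂_{k+1}) we obtain:

  H_0: rank C_0 − rank ∂_1 = 8 − 7 = 1, and the invariant factors of ∂_1 are all 1, so H_0 ≅ Z.
  H_1: rank ker ∂_1 − rank ∂_2 = (19 − 7) − 12 = 0, and the invariant factors of ∂_2 are all 1, so H_1 ≅ 0.
  H_2: rank ker ∂_2 − rank ∂_3 = (20 − 12) − 8 = 0, and the invariant factors of ∂_3 are all 1, so H_2 ≅ 0.
  H_3: rank ker ∂_3 − rank ∂_4 = (10 − 8) − 0 = 2, and there is no ∂_4, so H_3 ≅ Z^2.

As a check, the Euler characteristic is 8 − 19 + 20 − 10 = -1, which agrees with 1 − 0 + 0 − 2 = -1.

H_0 ≅ Z,  H_1 = 0,  H_2 = 0,  H_3 ≅ Z^2.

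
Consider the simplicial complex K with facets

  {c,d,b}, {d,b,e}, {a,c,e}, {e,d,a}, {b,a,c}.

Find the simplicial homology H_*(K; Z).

H_0 = Z,  H_1 = Z,  H_2 = 0.

Order the vertices as a < b < c < d < e. Listing each simplex with vertices in this order, K has dimension 2 with simplices:

  0-simplices (5): a, b, c, d, e
  1-simplices (10): ab, ac, ad, ae, bc, bd, be, cd, ce, de
  2-simplices (5): abc, ace, ade, bcd, bde

Hence C_0 ≅ Z^5, C_1 ≅ Z^10, C_2 ≅ Z^5.

∂_1: C_1 → C_0 maps an edge to its endpoints' difference, ∂[p,q] = q − p. For instance
  ∂ac = c − a.
This gives a 5×10 integer matrix of rank 4; reducing to Smith normal form yields diagonal entries (1,1,1,1).

Boundary ∂_2: C_2 → C_1 acts by ∂[p,q,r] = [q,r] − [p,r] + [p,q]. For instance
  ∂abc = bc − ac + ab,
  ∂bcd = cd − bd + bc.
This gives a 10×5 integer matrix of rank 5; reducing to Smith normal form yields diagonal entries (1,1,1,1,1).

Computing H_k = (kernel of ∂_k) / (image of ∂_{k+1}):

  H_0: rank C_0 − rank ∂_1 = 5 − 4 = 1, and the invariant factors of ∂_1 are all 1, so H_0 = Z.
  H_1: rank ker ∂_1 − rank ∂_2 = (10 − 4) − 5 = 1, and the invariant factors of ∂_2 are all 1, so H_1 = Z.
  H_2: rank ker ∂_2 − rank ∂_3 = (5 − 5) − 0 = 0, and there is no ∂_3, so H_2 = 0.

(K is a triangulation of the Möbius band.)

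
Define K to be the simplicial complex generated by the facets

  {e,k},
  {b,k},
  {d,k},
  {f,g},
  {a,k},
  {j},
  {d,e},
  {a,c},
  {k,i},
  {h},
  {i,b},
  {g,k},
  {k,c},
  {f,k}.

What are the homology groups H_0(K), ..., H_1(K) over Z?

H_0 = Z^3,  H_1 = Z^4.

Take the total order a < b < c < d < e < f < g < h < i < j < k on the vertex set. Then K (dimension 1) consists of the simplices:

  0-simplices (11): a, b, c, d, e, f, g, h, i, j, k
  1-simplices (12): ac, ak, bi, bk, ck, de, dk, ek, fg, fk, gk, ik

so the chain groups are C_0 ≅ Z^11, C_1 ≅ Z^12.

∂_1: C_1 → C_0 sends each edge [p,q] (with p < q) to q − p. For instance
  ∂ak = k − a.
The 11×12 boundary matrix has rank 8 and Smith normal form diag(1,1,1,1,1,1,1,1).

Reading off H_k = ker ∂_k / im ∂_{k+1}:

  H_0: rank C_0 − rank ∂_1 = 11 − 8 = 3, and the invariant factors of ∂_1 are all 1, so H_0 = Z^3.
  H_1: rank ker ∂_1 − rank ∂_2 = (12 − 8) − 0 = 4, and there is no ∂_2, so H_1 = Z^4.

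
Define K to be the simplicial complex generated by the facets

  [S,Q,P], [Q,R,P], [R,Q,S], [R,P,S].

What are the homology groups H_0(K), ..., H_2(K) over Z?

H_0 = Z,  H_1 = 0,  H_2 = Z.

K has 4 vertices, 6 edges, 4 triangles.
rank ∂_0 = 0, rank ∂_1 = 3 ⇒ b_0 = 4 − 0 − 3 = 1; all invariant factors of ∂_1 are 1 so no torsion. So H_0 = Z.
rank ∂_1 = 3, rank ∂_2 = 3 ⇒ b_1 = 6 − 3 − 3 = 0; all invariant factors of ∂_2 are 1 so no torsion. So H_1 = 0.
rank ∂_2 = 3, rank ∂_3 = 0 ⇒ b_2 = 4 − 3 − 0 = 1. So H_2 = Z.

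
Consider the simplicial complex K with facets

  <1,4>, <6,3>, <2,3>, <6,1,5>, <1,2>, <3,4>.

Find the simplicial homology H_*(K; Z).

H_0 = Z,  H_1 = Z^2,  H_2 = 0.

K has 6 vertices, 8 edges, 1 triangle.
rank ∂_0 = 0, rank ∂_1 = 5 ⇒ b_0 = 6 − 0 − 5 = 1; all invariant factors of ∂_1 are 1 so no torsion. So H_0 = Z.
rank ∂_1 = 5, rank ∂_2 = 1 ⇒ b_1 = 8 − 5 − 1 = 2; all invariant factors of ∂_2 are 1 so no torsion. So H_1 = Z^2.
rank ∂_2 = 1, rank ∂_3 = 0 ⇒ b_2 = 1 − 1 − 0 = 0. So H_2 = 0.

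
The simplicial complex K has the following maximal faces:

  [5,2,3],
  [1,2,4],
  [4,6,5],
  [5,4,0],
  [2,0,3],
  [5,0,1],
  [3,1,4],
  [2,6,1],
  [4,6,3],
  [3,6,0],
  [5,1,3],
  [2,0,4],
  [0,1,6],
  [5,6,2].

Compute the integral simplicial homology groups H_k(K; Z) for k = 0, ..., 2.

H_0 = Z,  H_1 = Z^2,  H_2 = Z.

Fix the vertex order 0 < 1 < 2 < 3 < 4 < 5 < 6 and write every simplex with vertices in increasing order. Then dim K = 2 and the simplices of K are:

  0-simplices (7): [0], [1], [2], [3], [4], [5], [6]
  1-simplices (21): [0,1], [0,2], [0,3], [0,4], [0,5], [0,6], [1,2], [1,3], [1,4], [1,5], [1,6], [2,3], [2,4], [2,5], [2,6], [3,4], [3,5], [3,6], [4,5], [4,6], [5,6]
  2-simplices (14): [0,1,5], [0,1,6], [0,2,3], [0,2,4], [0,3,6], [0,4,5], [1,2,4], [1,2,6], [1,3,4], [1,3,5], [2,3,5], [2,5,6], [3,4,6], [4,5,6]

giving chain groups C_0 ≅ Z^7, C_1 ≅ Z^21, C_2 ≅ Z^14.

Boundary ∂_1: C_1 → C_0 is given by ∂[p,q] = [q] − [p].
The 7×21 boundary matrix has rank 6 and Smith normal form diag(1,1,1,1,1,1).

The boundary map ∂_2: C_2 → C_1 sends each 2-simplex [p,q,r] to [q,r] − [p,r] + [p,q]. For instance
  ∂[4,5,6] = [5,6] − [4,6] + [4,5],
  ∂[2,5,6] = [5,6] − [2,6] + [2,5].
As a 21×14 matrix over Z this has rank 13, with invariant factors (1,1,1,1,1,1,1,1,1,1,1,1,1).

Now H_k = ker ∂_k / im ∂_{k+1}, so:

  H_0: rank C_0 − rank ∂_1 = 7 − 6 = 1, and the invariant factors of ∂_1 are all 1, so H_0 ≅ Z.
  H_1: rank ker ∂_1 − rank ∂_2 = (21 − 6) − 13 = 2, and the invariant factors of ∂_2 are all 1, so H_1 ≅ Z^2.
  H_2: rank ker ∂_2 − rank ∂_3 = (14 − 13) − 0 = 1, and there is no ∂_3, so H_2 ≅ Z.

As a check, the Euler characteristic is 7 − 21 + 14 = 0, which agrees with 1 − 2 + 1 = 0.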